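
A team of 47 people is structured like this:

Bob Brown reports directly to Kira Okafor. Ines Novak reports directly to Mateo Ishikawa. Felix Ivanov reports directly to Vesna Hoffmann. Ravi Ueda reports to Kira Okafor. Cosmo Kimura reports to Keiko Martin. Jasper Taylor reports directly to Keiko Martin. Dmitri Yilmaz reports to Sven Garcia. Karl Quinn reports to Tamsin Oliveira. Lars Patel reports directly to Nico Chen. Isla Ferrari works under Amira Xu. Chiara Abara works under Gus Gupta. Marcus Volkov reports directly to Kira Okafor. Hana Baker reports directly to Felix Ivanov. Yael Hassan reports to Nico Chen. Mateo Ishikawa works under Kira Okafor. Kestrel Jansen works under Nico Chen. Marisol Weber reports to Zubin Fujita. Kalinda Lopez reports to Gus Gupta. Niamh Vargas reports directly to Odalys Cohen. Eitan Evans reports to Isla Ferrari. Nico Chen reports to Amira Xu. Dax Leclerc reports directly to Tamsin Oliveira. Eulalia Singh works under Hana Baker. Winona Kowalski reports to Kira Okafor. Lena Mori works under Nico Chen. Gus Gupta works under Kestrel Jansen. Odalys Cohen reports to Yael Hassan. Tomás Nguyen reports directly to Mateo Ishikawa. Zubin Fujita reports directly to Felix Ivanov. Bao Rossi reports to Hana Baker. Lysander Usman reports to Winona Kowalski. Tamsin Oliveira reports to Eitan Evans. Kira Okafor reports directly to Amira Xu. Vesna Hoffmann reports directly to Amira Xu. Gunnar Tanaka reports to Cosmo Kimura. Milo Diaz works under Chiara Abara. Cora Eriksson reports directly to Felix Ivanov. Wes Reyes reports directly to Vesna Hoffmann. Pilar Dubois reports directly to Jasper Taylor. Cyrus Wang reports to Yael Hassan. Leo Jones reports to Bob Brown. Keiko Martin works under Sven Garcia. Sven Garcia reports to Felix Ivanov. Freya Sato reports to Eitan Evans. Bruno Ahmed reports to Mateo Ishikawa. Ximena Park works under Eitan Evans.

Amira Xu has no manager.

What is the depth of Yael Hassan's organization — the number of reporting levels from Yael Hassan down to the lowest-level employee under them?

The longest chain under Yael Hassan runs Yael Hassan → Odalys Cohen → Niamh Vargas, which is 2 levels below Yael Hassan.

2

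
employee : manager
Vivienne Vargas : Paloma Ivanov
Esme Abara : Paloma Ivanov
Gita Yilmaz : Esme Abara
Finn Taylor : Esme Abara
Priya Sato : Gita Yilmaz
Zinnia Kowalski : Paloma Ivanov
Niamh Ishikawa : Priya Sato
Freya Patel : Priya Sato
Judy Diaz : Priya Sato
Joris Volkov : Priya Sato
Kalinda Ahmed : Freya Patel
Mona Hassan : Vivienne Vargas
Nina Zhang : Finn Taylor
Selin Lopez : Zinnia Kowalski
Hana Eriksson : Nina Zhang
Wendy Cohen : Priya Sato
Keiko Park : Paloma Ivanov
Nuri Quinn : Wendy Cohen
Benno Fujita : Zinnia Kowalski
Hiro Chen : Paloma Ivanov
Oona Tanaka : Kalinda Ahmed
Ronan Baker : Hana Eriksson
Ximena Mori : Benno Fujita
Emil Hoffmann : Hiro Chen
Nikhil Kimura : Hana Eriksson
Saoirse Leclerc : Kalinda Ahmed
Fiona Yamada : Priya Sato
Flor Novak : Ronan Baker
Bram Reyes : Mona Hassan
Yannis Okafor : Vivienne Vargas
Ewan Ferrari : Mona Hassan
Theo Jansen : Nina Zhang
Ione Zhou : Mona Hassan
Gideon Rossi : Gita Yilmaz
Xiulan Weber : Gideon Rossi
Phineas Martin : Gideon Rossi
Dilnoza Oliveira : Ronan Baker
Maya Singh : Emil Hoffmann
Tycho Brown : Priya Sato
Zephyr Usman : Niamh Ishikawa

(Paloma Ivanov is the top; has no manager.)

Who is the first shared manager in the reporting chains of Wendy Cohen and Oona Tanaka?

Wendy Cohen's chain of managers is Priya Sato, Gita Yilmaz, Esme Abara, Paloma Ivanov. Oona Tanaka's chain of managers is Kalinda Ahmed, Freya Patel, Priya Sato, Gita Yilmaz, Esme Abara, Paloma Ivanov. The first manager that appears in both chains is Priya Sato.

Priya Sato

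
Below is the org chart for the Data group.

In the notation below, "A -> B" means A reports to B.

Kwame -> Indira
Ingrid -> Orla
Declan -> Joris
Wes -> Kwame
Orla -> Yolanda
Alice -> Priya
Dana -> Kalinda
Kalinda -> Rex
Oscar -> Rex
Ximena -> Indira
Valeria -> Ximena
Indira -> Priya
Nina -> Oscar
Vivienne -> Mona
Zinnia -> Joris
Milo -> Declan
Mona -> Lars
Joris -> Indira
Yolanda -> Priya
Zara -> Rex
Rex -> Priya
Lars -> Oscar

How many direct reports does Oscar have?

Oscar directly manages Nina, Lars. That is 2 direct reports.

2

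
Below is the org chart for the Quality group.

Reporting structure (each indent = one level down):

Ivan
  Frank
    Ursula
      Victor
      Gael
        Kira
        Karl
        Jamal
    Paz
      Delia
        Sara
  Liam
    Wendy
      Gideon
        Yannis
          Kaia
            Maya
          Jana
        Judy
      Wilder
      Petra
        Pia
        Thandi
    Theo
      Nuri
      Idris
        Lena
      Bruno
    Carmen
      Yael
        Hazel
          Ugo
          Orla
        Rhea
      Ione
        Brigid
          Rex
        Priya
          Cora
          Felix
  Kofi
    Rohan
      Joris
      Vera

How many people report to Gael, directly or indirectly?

Gael directly manages Kira, Karl, Jamal. Kira has no reports. Karl has no reports. Jamal has no reports. So Gael's organization is 3 direct reports plus everyone under them: 1 + 1 + 1 = 3.

3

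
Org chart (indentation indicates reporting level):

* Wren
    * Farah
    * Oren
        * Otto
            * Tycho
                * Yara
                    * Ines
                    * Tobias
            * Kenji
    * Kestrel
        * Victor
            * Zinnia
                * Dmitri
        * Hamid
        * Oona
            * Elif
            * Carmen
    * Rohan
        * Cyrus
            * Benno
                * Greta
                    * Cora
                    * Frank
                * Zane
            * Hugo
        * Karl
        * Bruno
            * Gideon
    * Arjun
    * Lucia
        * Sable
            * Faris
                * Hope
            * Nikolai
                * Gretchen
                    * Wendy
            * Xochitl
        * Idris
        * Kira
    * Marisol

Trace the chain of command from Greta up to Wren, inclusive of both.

Greta reports to Benno. Benno reports to Cyrus. Cyrus reports to Rohan. Rohan reports to Wren. Wren is at the top.

Greta -> Benno -> Cyrus -> Rohan -> Wren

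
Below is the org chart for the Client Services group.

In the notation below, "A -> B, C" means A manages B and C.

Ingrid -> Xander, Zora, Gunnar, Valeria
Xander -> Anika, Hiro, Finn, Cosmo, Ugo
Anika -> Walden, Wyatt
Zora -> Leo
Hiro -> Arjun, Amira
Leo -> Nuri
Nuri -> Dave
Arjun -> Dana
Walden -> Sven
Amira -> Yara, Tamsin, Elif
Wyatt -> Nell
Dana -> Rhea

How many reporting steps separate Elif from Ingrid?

4

Chain from Elif up to Ingrid: Elif → Amira → Hiro → Xander → Ingrid. That is 4 steps up, so Elif is 4 levels below Ingrid.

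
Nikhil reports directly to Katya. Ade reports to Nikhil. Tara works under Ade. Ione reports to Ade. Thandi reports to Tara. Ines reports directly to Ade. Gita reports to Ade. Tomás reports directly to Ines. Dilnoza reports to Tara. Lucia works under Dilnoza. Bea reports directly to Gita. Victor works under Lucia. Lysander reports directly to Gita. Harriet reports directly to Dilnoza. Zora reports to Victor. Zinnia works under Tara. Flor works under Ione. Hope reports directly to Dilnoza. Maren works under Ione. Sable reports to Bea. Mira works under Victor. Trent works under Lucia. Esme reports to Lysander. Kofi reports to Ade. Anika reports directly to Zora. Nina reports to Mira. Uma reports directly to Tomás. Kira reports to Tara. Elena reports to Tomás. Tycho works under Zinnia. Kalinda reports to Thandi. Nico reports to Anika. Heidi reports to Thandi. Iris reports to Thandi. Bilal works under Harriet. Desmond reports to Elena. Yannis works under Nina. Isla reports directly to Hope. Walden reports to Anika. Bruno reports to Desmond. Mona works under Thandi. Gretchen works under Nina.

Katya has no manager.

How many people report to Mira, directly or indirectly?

3

Mira directly manages Nina. Under Nina: Gretchen, Yannis (2). That's 3 in total.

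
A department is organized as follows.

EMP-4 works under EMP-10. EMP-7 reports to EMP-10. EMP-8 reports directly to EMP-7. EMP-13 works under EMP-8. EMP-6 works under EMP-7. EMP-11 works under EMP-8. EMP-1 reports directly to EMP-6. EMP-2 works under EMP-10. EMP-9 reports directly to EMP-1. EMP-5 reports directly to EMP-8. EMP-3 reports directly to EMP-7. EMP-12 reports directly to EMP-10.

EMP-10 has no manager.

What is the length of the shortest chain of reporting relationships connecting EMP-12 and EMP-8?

3

EMP-12 is 1 level below EMP-10, and EMP-8 is 2 levels below EMP-10 (their lowest common manager). The shortest path runs up from EMP-12 to EMP-10 and back down to EMP-8: 1 + 2 = 3 links.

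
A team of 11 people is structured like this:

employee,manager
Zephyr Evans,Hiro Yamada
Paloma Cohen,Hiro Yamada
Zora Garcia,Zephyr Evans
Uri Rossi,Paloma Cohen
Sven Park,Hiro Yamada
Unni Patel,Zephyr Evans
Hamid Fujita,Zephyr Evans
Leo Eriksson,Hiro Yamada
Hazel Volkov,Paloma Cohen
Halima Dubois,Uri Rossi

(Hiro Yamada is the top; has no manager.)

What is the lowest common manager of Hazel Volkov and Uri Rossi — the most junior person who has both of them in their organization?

Hazel Volkov's chain of managers is Paloma Cohen, Hiro Yamada. Uri Rossi's chain of managers is Paloma Cohen, Hiro Yamada. The first manager that appears in both chains is Paloma Cohen.

Paloma Cohen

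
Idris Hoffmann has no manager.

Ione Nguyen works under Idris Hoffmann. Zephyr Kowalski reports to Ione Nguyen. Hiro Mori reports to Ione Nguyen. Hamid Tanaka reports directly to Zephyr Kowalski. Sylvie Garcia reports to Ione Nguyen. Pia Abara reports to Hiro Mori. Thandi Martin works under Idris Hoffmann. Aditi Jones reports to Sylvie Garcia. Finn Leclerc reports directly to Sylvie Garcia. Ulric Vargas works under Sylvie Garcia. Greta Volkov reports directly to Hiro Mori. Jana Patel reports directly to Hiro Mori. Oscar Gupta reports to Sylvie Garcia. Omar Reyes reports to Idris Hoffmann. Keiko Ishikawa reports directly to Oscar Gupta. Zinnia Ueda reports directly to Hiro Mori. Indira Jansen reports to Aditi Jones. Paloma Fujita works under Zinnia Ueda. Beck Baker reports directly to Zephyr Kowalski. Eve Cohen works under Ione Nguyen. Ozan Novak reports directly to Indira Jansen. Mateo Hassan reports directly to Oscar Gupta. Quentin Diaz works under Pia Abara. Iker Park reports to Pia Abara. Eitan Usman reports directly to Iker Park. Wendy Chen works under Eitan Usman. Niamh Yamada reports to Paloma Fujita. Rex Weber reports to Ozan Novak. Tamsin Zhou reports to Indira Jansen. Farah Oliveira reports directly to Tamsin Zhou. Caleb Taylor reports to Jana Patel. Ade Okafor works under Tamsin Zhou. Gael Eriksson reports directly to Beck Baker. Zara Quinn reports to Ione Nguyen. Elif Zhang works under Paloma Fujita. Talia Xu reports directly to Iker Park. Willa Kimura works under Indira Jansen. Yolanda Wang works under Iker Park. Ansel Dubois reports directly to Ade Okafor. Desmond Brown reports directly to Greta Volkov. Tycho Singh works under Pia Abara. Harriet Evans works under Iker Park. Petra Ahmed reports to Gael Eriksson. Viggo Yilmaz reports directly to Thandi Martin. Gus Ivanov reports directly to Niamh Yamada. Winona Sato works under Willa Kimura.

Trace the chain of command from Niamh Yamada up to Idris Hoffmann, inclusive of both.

Niamh Yamada -> Paloma Fujita -> Zinnia Ueda -> Hiro Mori -> Ione Nguyen -> Idris Hoffmann

Niamh Yamada reports to Paloma Fujita. Paloma Fujita reports to Zinnia Ueda. Zinnia Ueda reports to Hiro Mori. Hiro Mori reports to Ione Nguyen. Ione Nguyen reports to Idris Hoffmann. Idris Hoffmann is at the top.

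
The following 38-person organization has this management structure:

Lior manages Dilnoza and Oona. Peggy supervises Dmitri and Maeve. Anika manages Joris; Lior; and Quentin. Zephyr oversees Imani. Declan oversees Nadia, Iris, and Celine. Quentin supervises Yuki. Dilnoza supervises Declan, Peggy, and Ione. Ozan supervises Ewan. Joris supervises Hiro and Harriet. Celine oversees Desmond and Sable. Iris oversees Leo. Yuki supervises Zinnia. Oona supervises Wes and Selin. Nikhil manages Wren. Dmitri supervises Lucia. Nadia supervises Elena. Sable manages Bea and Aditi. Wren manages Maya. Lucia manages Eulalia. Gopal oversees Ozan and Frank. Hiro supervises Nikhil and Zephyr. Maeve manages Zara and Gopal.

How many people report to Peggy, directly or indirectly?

Peggy directly manages Dmitri, Maeve. Under Dmitri: Lucia, Eulalia (2). Under Maeve: Zara, Gopal, Frank, Ozan, Ewan (5). So Peggy's organization is 2 direct reports plus everyone under them: 3 + 6 = 9.

9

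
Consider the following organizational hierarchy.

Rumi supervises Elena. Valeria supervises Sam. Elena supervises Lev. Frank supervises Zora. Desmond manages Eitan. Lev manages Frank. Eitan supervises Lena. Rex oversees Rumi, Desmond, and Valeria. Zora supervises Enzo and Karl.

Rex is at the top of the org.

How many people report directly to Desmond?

1

Desmond directly manages Eitan. That is 1 direct report.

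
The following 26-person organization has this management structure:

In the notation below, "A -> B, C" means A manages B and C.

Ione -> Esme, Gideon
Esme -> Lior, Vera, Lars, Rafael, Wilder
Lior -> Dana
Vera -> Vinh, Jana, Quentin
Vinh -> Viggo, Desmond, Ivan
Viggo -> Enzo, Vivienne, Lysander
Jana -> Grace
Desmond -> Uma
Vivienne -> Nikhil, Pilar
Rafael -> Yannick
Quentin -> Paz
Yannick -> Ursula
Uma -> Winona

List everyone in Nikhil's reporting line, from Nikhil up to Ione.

Nikhil reports to Vivienne. Vivienne reports to Viggo. Viggo reports to Vinh. Vinh reports to Vera. Vera reports to Esme. Esme reports to Ione. Ione is at the top.

Nikhil -> Vivienne -> Viggo -> Vinh -> Vera -> Esme -> Ione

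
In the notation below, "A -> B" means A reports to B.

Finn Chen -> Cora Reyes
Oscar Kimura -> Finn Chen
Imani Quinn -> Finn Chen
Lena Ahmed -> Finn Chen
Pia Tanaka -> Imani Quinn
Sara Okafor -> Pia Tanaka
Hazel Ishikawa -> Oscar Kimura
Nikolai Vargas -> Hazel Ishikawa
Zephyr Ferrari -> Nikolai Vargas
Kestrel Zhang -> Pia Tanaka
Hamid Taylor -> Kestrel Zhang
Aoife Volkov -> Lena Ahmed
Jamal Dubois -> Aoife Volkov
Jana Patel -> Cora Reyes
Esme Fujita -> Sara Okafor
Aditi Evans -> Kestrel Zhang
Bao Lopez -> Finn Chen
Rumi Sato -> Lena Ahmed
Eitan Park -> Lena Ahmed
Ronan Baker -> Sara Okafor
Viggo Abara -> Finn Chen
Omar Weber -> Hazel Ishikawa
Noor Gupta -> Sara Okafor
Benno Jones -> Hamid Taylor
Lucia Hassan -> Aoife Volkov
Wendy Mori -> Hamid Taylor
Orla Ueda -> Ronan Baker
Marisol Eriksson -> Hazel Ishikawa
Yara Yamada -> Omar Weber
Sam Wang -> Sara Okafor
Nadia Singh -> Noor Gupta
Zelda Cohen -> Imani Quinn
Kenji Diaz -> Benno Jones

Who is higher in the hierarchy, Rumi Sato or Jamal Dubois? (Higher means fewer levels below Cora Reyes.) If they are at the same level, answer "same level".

Rumi Sato

Rumi Sato is 3 levels below Cora Reyes; Jamal Dubois is 4. Rumi Sato is higher.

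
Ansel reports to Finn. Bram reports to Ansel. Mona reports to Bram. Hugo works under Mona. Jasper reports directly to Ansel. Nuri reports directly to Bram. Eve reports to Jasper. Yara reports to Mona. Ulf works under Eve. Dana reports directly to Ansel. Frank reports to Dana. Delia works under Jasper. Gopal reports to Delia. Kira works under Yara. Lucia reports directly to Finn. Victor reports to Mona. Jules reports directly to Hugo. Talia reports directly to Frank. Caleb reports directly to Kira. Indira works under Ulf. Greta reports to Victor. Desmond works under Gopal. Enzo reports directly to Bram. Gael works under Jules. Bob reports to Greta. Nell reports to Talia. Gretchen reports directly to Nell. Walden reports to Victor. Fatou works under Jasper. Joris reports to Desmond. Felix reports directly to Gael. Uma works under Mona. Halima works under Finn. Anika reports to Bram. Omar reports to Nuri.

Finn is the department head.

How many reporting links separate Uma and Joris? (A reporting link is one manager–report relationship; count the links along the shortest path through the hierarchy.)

Uma is 3 levels below Ansel, and Joris is 5 levels below Ansel (their lowest common manager). The shortest path runs up from Uma to Ansel and back down to Joris: 3 + 5 = 8 links.

8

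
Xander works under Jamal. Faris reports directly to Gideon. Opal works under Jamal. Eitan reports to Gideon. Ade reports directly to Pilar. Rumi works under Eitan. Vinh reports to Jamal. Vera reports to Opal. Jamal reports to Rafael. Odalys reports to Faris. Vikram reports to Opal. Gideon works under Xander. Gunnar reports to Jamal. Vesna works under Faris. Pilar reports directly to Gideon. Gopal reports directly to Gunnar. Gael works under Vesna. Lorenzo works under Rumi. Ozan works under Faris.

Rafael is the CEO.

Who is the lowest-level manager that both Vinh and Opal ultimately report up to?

Vinh's chain of managers is Jamal, Rafael. Opal's chain of managers is Jamal, Rafael. The first manager that appears in both chains is Jamal.

Jamal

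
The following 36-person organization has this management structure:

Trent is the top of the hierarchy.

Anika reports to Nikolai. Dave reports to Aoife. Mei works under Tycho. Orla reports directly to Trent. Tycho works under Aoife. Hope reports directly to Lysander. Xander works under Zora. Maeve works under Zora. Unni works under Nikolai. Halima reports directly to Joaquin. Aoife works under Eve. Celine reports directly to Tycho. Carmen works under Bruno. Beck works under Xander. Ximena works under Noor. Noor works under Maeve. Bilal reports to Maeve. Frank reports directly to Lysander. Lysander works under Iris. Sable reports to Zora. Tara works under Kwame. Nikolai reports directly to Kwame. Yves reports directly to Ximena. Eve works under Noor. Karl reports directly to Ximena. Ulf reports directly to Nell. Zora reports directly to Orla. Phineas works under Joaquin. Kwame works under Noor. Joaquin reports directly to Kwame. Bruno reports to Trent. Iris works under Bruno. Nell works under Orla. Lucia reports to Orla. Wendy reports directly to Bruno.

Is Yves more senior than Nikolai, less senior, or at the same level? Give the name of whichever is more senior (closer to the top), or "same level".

Both Yves and Nikolai are 6 levels below Trent.

same level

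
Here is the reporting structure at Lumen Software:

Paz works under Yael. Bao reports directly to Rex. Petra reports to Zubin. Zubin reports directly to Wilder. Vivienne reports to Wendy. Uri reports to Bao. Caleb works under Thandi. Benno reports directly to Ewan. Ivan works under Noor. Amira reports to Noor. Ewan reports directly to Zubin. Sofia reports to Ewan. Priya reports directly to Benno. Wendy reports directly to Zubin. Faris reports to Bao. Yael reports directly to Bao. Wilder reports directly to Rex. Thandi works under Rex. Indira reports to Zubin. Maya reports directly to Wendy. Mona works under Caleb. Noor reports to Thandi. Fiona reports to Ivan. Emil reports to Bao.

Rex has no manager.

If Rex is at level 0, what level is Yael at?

Chain from Yael up to Rex: Yael → Bao → Rex. That is 2 steps up, so Yael is 2 levels below Rex.

2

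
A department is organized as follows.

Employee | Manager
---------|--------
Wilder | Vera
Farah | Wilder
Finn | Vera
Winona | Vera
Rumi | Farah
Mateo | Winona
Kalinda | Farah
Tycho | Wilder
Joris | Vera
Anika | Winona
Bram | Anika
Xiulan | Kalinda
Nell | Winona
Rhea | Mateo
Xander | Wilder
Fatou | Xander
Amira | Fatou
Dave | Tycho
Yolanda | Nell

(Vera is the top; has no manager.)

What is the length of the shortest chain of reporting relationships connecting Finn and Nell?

Finn is 1 level below Vera, and Nell is 2 levels below Vera (their lowest common manager). The shortest path runs up from Finn to Vera and back down to Nell: 1 + 2 = 3 links.

3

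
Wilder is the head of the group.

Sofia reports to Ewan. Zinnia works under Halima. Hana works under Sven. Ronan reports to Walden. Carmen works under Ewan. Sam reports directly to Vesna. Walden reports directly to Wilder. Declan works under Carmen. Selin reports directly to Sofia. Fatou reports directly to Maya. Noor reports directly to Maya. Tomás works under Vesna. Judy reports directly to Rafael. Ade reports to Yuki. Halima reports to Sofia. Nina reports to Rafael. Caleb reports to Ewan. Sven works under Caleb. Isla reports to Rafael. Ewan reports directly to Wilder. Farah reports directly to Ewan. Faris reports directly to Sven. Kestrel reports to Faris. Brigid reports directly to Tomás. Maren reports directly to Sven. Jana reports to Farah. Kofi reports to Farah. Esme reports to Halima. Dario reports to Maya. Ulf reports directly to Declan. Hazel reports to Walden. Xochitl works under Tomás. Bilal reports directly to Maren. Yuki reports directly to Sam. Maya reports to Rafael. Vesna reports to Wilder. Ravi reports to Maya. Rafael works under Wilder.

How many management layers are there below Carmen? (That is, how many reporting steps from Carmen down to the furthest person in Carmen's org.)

The longest chain under Carmen runs Carmen → Declan → Ulf, which is 2 levels below Carmen.

2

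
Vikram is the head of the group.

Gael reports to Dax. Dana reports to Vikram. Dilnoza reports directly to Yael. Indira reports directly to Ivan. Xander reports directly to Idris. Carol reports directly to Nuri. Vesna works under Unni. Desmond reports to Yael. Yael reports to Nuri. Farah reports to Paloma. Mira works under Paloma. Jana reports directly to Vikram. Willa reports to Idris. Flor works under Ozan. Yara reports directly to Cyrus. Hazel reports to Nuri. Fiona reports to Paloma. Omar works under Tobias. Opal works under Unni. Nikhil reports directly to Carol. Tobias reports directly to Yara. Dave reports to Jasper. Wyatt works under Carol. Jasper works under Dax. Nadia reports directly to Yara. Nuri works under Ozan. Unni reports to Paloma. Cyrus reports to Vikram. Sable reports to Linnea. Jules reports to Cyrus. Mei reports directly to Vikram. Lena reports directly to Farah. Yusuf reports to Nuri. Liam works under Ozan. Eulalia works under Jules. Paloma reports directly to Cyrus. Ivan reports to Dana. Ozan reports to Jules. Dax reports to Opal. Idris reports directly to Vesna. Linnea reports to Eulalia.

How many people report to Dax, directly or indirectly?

3

Dax directly manages Jasper, Gael. Under Jasper: Dave (1). Gael has no reports. So Dax's organization is 2 direct reports plus everyone under them: 2 + 1 = 3.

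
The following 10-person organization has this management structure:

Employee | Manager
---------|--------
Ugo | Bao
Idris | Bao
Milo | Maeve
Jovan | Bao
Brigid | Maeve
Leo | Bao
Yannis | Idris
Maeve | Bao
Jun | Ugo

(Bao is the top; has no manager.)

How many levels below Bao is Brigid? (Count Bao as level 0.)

Chain from Brigid up to Bao: Brigid → Maeve → Bao. That is 2 steps up, so Brigid is 2 levels below Bao.

2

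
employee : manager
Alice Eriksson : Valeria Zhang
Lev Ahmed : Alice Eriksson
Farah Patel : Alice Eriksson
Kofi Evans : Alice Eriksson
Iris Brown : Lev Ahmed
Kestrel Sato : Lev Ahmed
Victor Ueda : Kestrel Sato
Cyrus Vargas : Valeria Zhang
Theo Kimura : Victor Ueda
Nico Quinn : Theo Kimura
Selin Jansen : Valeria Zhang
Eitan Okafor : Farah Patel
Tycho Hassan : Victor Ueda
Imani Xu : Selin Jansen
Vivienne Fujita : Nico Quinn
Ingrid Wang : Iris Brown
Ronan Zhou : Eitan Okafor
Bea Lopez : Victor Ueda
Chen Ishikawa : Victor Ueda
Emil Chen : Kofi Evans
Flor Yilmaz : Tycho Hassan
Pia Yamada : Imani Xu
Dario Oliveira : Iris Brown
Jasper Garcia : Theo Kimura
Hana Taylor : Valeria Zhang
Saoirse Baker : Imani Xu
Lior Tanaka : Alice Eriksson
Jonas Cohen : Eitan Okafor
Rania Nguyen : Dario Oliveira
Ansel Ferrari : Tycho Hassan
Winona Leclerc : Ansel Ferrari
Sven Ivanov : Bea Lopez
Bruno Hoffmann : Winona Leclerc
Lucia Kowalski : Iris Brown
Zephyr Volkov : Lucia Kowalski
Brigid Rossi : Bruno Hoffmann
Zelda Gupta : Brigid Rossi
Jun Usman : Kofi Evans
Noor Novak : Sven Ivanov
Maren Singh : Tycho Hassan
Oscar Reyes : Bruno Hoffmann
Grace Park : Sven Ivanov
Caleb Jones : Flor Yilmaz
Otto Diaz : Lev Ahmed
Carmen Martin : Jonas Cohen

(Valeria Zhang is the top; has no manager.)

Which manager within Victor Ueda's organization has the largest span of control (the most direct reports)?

Victor Ueda

Direct-report counts within Victor Ueda's organization: Victor Ueda has 4; Bea Lopez has 1; Sven Ivanov has 2; Tycho Hassan has 3; Ansel Ferrari has 1; Winona Leclerc has 1; Bruno Hoffmann has 2; Brigid Rossi has 1; Flor Yilmaz has 1; Theo Kimura has 2; Nico Quinn has 1. The largest is 4, held by Victor Ueda.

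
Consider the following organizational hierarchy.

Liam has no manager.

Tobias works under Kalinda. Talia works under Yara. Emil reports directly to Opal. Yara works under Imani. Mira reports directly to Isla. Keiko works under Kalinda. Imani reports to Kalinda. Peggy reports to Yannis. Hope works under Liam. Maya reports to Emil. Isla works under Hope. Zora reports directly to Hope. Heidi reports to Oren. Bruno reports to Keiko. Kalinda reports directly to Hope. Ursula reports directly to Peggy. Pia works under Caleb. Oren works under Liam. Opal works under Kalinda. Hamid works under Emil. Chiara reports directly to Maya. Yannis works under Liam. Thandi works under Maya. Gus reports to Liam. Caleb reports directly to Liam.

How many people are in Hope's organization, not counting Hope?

Hope directly manages Kalinda, Isla, Zora. Under Kalinda: Imani, Yara, Talia, Tobias, Keiko, Bruno, Opal, Emil, Hamid, Maya, Thandi, Chiara (12). Under Isla: Mira (1). Zora has no reports. So Hope's organization is 3 direct reports plus everyone under them: 13 + 2 + 1 = 16.

16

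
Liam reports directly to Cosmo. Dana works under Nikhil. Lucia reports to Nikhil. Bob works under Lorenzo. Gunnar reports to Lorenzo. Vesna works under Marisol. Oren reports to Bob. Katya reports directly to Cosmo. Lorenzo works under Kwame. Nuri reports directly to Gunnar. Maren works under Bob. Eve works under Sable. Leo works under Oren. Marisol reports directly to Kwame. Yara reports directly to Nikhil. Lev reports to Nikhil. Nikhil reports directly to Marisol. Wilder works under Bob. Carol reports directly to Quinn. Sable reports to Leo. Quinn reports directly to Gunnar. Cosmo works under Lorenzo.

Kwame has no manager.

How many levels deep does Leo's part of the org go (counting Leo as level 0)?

The longest chain under Leo runs Leo → Sable → Eve, which is 2 levels below Leo.

2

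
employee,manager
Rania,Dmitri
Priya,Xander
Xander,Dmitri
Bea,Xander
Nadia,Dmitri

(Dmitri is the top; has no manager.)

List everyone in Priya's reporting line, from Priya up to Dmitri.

Priya reports to Xander. Xander reports to Dmitri. Dmitri is at the top.

Priya -> Xander -> Dmitri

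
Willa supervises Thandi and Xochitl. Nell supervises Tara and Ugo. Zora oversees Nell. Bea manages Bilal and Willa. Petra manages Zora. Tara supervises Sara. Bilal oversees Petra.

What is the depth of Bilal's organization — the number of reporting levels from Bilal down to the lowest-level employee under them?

5

The longest chain under Bilal runs Bilal → Petra → Zora → Nell → Tara → Sara, which is 5 levels below Bilal.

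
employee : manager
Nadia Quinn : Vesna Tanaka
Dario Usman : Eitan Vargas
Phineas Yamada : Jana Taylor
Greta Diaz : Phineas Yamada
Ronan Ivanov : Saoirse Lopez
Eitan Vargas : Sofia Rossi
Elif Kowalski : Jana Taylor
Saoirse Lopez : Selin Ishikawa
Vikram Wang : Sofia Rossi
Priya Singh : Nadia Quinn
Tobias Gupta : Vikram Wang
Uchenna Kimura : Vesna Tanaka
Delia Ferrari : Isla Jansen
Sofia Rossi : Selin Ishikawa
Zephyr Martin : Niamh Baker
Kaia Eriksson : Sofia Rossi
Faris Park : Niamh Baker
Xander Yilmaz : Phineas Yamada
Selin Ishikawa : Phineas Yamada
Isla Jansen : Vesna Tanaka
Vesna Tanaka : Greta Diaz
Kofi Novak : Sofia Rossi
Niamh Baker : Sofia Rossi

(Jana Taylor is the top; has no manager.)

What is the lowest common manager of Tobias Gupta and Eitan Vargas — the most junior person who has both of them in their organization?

Tobias Gupta's chain of managers is Vikram Wang, Sofia Rossi, Selin Ishikawa, Phineas Yamada, Jana Taylor. Eitan Vargas's chain of managers is Sofia Rossi, Selin Ishikawa, Phineas Yamada, Jana Taylor. The first manager that appears in both chains is Sofia Rossi.

Sofia Rossi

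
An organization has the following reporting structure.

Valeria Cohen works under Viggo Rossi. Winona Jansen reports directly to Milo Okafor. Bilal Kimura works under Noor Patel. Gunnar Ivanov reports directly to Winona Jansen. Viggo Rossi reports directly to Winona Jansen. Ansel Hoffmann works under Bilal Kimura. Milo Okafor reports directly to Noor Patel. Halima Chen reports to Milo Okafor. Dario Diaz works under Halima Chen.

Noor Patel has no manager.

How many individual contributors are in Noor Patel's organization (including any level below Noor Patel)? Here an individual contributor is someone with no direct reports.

The people in Noor Patel's organization with no one reporting to them are Ansel Hoffmann, Dario Diaz, Valeria Cohen, Gunnar Ivanov. That is 4.

4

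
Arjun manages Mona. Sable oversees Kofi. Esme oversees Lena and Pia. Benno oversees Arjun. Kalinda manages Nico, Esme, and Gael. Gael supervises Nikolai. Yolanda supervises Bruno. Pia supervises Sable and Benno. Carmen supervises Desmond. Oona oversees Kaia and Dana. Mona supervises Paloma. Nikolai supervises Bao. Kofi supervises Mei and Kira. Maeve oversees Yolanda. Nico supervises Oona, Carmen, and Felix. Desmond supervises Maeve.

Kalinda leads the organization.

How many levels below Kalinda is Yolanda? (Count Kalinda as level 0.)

Chain from Yolanda up to Kalinda: Yolanda → Maeve → Desmond → Carmen → Nico → Kalinda. That is 5 steps up, so Yolanda is 5 levels below Kalinda.

5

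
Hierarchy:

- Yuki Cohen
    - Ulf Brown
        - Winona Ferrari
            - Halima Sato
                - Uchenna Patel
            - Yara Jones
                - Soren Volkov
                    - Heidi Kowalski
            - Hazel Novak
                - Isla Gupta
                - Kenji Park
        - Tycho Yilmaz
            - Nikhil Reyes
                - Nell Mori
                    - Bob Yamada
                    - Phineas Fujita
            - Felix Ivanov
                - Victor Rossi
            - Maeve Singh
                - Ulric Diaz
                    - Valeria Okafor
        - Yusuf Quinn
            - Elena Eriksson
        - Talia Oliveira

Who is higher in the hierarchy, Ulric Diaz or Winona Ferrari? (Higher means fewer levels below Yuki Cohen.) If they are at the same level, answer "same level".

Ulric Diaz is 4 levels below Yuki Cohen; Winona Ferrari is 2. Winona Ferrari is higher.

Winona Ferrari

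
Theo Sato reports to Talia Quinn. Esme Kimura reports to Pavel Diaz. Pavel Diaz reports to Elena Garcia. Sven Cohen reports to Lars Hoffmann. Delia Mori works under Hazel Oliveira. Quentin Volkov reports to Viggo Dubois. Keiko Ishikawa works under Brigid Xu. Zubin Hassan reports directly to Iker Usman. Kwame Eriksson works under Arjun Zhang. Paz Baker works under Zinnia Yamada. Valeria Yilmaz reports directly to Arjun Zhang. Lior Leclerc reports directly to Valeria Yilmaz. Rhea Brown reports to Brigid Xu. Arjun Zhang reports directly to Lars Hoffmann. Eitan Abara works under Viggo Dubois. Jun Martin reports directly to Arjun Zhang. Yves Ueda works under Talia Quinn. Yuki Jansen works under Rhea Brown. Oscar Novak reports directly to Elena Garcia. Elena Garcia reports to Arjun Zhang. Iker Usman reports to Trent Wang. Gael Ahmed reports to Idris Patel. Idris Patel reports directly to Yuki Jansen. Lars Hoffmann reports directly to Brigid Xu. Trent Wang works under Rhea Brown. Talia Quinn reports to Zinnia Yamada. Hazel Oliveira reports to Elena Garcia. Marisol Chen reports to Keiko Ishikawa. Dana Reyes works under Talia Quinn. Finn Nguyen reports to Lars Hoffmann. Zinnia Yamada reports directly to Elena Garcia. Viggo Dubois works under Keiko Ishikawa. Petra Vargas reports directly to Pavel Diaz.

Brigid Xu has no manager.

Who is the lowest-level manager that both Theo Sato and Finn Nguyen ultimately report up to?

Lars Hoffmann

Theo Sato's chain of managers is Talia Quinn, Zinnia Yamada, Elena Garcia, Arjun Zhang, Lars Hoffmann, Brigid Xu. Finn Nguyen's chain of managers is Lars Hoffmann, Brigid Xu. The first manager that appears in both chains is Lars Hoffmann.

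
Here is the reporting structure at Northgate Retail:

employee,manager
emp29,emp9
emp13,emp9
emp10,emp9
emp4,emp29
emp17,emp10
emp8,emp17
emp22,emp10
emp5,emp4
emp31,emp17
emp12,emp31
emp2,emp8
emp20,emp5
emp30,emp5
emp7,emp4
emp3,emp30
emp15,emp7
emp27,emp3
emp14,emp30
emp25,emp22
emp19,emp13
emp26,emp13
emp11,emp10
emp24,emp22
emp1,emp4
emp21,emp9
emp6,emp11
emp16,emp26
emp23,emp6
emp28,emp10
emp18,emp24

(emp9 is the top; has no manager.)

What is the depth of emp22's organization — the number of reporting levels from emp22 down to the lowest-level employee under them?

The longest chain under emp22 runs emp22 → emp24 → emp18, which is 2 levels below emp22.

2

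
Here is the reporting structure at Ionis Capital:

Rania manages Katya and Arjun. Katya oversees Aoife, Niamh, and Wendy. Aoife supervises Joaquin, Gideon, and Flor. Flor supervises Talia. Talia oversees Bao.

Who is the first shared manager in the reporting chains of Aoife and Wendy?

Aoife's chain of managers is Katya, Rania. Wendy's chain of managers is Katya, Rania. The first manager that appears in both chains is Katya.

Katya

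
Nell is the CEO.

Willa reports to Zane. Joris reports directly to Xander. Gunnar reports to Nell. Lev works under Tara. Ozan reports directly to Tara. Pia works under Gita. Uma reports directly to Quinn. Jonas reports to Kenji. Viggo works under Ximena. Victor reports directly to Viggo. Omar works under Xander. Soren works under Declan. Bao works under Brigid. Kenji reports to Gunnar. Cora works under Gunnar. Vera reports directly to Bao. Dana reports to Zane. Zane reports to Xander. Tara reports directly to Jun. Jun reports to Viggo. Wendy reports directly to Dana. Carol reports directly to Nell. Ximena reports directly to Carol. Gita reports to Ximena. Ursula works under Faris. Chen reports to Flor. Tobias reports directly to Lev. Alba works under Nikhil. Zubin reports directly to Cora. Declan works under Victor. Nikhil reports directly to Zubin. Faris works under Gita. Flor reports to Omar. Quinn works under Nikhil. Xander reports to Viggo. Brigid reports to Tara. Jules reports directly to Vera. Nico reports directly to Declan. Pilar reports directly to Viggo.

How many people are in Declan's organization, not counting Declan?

2

Declan directly manages Nico, Soren. Nico has no reports. Soren has no reports. So Declan's organization is 2 direct reports plus everyone under them: 1 + 1 = 2.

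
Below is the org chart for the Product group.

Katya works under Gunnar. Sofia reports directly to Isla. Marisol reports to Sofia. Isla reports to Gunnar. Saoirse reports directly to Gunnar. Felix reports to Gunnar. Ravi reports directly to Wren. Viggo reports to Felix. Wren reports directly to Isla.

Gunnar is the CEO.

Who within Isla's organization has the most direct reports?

Direct-report counts within Isla's organization: Isla has 2; Wren has 1; Sofia has 1. The largest is 2, held by Isla.

Isla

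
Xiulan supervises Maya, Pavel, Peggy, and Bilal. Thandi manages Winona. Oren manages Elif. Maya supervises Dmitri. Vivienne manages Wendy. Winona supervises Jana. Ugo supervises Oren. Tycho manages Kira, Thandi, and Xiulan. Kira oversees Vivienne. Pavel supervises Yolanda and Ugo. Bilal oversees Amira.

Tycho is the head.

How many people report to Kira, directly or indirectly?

2

Kira directly manages Vivienne. Under Vivienne: Wendy (1). That's 2 in total.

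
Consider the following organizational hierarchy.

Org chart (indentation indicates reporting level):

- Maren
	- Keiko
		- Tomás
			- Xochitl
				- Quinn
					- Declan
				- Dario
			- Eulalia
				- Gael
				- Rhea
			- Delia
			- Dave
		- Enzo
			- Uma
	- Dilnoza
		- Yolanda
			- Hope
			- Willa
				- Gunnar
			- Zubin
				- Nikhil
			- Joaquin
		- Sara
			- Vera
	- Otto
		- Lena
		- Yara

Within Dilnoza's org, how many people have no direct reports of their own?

5

The people in Dilnoza's organization with no one reporting to them are Vera, Joaquin, Nikhil, Gunnar, Hope. That is 5.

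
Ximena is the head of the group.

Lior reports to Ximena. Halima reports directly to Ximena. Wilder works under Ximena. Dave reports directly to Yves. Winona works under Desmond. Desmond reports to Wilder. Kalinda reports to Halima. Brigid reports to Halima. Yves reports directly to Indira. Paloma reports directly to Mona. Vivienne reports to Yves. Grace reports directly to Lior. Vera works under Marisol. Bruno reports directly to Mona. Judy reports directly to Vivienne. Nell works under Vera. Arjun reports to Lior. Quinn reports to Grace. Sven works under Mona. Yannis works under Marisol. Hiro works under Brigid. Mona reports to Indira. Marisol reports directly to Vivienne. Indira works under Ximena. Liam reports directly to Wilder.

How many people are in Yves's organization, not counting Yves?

7

Yves directly manages Vivienne, Dave. Under Vivienne: Judy, Marisol, Vera, Nell, Yannis (5). Dave has no reports. So Yves's organization is 2 direct reports plus everyone under them: 6 + 1 = 7.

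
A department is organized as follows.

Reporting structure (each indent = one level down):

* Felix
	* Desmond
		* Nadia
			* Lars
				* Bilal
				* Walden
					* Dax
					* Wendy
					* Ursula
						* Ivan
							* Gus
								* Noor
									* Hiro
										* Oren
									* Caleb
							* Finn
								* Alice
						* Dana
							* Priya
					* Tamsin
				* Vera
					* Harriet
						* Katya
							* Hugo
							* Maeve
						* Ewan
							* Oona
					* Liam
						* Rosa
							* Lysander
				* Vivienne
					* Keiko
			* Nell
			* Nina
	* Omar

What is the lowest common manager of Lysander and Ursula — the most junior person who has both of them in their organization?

Lysander's chain of managers is Rosa, Liam, Vera, Lars, Nadia, Desmond, Felix. Ursula's chain of managers is Walden, Lars, Nadia, Desmond, Felix. The first manager that appears in both chains is Lars.

Lars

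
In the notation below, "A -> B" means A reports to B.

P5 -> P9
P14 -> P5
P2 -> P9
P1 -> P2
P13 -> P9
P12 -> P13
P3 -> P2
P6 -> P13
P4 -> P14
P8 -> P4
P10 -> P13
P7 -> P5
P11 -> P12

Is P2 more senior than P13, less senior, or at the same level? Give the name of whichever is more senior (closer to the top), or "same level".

Both P2 and P13 are 1 level below P9.

same level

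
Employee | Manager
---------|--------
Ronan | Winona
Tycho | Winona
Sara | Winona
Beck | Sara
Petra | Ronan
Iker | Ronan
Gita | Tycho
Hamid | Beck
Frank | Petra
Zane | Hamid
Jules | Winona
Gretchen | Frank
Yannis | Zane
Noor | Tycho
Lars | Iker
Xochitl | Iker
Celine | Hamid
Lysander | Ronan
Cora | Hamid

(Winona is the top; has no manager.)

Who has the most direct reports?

Winona

Direct-report counts: Winona has 4; Sara has 1; Beck has 1; Hamid has 3; Zane has 1; Tycho has 2; Ronan has 3; Iker has 2; Petra has 1; Frank has 1. The largest is 4, held by Winona.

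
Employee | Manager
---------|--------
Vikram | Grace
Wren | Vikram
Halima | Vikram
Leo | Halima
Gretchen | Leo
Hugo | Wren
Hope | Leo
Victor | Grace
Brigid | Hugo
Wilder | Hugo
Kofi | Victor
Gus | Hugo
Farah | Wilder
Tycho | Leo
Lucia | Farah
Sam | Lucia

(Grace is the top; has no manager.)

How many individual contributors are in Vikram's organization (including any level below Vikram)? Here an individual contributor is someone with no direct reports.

The people in Vikram's organization with no one reporting to them are Tycho, Hope, Gretchen, Gus, Sam, Brigid. That is 6.

6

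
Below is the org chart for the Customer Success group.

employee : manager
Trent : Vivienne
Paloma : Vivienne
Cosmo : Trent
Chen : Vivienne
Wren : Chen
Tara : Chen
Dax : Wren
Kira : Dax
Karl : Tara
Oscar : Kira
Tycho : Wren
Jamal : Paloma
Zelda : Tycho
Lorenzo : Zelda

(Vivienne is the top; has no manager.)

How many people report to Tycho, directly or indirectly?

2

Tycho directly manages Zelda. Under Zelda: Lorenzo (1). That's 2 in total.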